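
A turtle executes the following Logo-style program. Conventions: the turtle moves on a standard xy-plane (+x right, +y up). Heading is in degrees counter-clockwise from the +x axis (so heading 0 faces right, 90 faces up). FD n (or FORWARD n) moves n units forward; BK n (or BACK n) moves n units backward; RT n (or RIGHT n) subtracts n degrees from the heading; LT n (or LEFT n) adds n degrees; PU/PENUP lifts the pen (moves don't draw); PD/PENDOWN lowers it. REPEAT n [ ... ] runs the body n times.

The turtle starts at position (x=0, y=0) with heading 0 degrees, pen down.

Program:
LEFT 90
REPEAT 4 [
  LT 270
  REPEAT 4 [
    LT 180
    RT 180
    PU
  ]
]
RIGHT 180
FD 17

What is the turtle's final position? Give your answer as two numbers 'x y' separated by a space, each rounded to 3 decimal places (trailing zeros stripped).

Executing turtle program step by step:
Start: pos=(0,0), heading=0, pen down
LT 90: heading 0 -> 90
REPEAT 4 [
  -- iteration 1/4 --
  LT 270: heading 90 -> 0
  REPEAT 4 [
    -- iteration 1/4 --
    LT 180: heading 0 -> 180
    RT 180: heading 180 -> 0
    PU: pen up
    -- iteration 2/4 --
    LT 180: heading 0 -> 180
    RT 180: heading 180 -> 0
    PU: pen up
    -- iteration 3/4 --
    LT 180: heading 0 -> 180
    RT 180: heading 180 -> 0
    PU: pen up
    -- iteration 4/4 --
    LT 180: heading 0 -> 180
    RT 180: heading 180 -> 0
    PU: pen up
  ]
  -- iteration 2/4 --
  LT 270: heading 0 -> 270
  REPEAT 4 [
    -- iteration 1/4 --
    LT 180: heading 270 -> 90
    RT 180: heading 90 -> 270
    PU: pen up
    -- iteration 2/4 --
    LT 180: heading 270 -> 90
    RT 180: heading 90 -> 270
    PU: pen up
    -- iteration 3/4 --
    LT 180: heading 270 -> 90
    RT 180: heading 90 -> 270
    PU: pen up
    -- iteration 4/4 --
    LT 180: heading 270 -> 90
    RT 180: heading 90 -> 270
    PU: pen up
  ]
  -- iteration 3/4 --
  LT 270: heading 270 -> 180
  REPEAT 4 [
    -- iteration 1/4 --
    LT 180: heading 180 -> 0
    RT 180: heading 0 -> 180
    PU: pen up
    -- iteration 2/4 --
    LT 180: heading 180 -> 0
    RT 180: heading 0 -> 180
    PU: pen up
    -- iteration 3/4 --
    LT 180: heading 180 -> 0
    RT 180: heading 0 -> 180
    PU: pen up
    -- iteration 4/4 --
    LT 180: heading 180 -> 0
    RT 180: heading 0 -> 180
    PU: pen up
  ]
  -- iteration 4/4 --
  LT 270: heading 180 -> 90
  REPEAT 4 [
    -- iteration 1/4 --
    LT 180: heading 90 -> 270
    RT 180: heading 270 -> 90
    PU: pen up
    -- iteration 2/4 --
    LT 180: heading 90 -> 270
    RT 180: heading 270 -> 90
    PU: pen up
    -- iteration 3/4 --
    LT 180: heading 90 -> 270
    RT 180: heading 270 -> 90
    PU: pen up
    -- iteration 4/4 --
    LT 180: heading 90 -> 270
    RT 180: heading 270 -> 90
    PU: pen up
  ]
]
RT 180: heading 90 -> 270
FD 17: (0,0) -> (0,-17) [heading=270, move]
Final: pos=(0,-17), heading=270, 0 segment(s) drawn

Answer: 0 -17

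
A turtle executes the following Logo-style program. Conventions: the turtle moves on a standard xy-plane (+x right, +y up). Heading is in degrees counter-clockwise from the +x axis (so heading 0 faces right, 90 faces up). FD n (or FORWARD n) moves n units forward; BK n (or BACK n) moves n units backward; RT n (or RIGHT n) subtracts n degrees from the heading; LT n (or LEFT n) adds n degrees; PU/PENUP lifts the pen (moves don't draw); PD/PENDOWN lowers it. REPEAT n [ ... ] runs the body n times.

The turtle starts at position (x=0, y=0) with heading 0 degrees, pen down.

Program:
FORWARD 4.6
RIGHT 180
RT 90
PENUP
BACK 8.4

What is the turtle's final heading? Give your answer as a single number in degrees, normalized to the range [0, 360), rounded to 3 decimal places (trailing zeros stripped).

Answer: 90

Derivation:
Executing turtle program step by step:
Start: pos=(0,0), heading=0, pen down
FD 4.6: (0,0) -> (4.6,0) [heading=0, draw]
RT 180: heading 0 -> 180
RT 90: heading 180 -> 90
PU: pen up
BK 8.4: (4.6,0) -> (4.6,-8.4) [heading=90, move]
Final: pos=(4.6,-8.4), heading=90, 1 segment(s) drawn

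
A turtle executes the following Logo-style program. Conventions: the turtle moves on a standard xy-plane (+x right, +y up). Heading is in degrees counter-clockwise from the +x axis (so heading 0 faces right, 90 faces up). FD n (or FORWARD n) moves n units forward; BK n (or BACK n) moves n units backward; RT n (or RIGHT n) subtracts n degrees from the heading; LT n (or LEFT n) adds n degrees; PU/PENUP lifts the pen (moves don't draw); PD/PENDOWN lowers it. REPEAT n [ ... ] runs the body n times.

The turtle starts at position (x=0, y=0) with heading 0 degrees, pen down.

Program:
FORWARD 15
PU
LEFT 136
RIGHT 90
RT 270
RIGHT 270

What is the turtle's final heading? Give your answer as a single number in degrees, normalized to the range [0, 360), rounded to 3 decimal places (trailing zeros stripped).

Executing turtle program step by step:
Start: pos=(0,0), heading=0, pen down
FD 15: (0,0) -> (15,0) [heading=0, draw]
PU: pen up
LT 136: heading 0 -> 136
RT 90: heading 136 -> 46
RT 270: heading 46 -> 136
RT 270: heading 136 -> 226
Final: pos=(15,0), heading=226, 1 segment(s) drawn

Answer: 226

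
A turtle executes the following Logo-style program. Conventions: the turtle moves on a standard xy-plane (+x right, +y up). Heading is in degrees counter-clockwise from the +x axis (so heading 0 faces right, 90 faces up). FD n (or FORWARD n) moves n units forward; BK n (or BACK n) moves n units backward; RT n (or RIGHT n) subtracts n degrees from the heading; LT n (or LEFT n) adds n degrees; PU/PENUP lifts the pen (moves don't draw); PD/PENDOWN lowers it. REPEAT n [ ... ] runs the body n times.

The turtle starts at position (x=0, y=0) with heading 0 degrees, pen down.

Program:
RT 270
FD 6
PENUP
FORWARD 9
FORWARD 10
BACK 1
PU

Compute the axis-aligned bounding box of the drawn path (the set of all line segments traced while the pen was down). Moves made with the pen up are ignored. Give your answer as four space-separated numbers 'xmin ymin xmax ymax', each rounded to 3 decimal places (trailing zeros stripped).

Executing turtle program step by step:
Start: pos=(0,0), heading=0, pen down
RT 270: heading 0 -> 90
FD 6: (0,0) -> (0,6) [heading=90, draw]
PU: pen up
FD 9: (0,6) -> (0,15) [heading=90, move]
FD 10: (0,15) -> (0,25) [heading=90, move]
BK 1: (0,25) -> (0,24) [heading=90, move]
PU: pen up
Final: pos=(0,24), heading=90, 1 segment(s) drawn

Segment endpoints: x in {0, 0}, y in {0, 6}
xmin=0, ymin=0, xmax=0, ymax=6

Answer: 0 0 0 6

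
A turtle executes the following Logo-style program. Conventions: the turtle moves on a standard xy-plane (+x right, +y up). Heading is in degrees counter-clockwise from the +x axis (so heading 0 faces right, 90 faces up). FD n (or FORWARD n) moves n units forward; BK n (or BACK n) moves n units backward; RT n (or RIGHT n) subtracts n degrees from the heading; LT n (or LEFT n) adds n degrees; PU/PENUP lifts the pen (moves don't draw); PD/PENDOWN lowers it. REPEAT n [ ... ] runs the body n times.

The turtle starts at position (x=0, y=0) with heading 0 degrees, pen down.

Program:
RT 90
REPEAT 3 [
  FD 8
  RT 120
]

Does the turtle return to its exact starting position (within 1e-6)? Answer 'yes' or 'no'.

Executing turtle program step by step:
Start: pos=(0,0), heading=0, pen down
RT 90: heading 0 -> 270
REPEAT 3 [
  -- iteration 1/3 --
  FD 8: (0,0) -> (0,-8) [heading=270, draw]
  RT 120: heading 270 -> 150
  -- iteration 2/3 --
  FD 8: (0,-8) -> (-6.928,-4) [heading=150, draw]
  RT 120: heading 150 -> 30
  -- iteration 3/3 --
  FD 8: (-6.928,-4) -> (0,0) [heading=30, draw]
  RT 120: heading 30 -> 270
]
Final: pos=(0,0), heading=270, 3 segment(s) drawn

Start position: (0, 0)
Final position: (0, 0)
Distance = 0; < 1e-6 -> CLOSED

Answer: yes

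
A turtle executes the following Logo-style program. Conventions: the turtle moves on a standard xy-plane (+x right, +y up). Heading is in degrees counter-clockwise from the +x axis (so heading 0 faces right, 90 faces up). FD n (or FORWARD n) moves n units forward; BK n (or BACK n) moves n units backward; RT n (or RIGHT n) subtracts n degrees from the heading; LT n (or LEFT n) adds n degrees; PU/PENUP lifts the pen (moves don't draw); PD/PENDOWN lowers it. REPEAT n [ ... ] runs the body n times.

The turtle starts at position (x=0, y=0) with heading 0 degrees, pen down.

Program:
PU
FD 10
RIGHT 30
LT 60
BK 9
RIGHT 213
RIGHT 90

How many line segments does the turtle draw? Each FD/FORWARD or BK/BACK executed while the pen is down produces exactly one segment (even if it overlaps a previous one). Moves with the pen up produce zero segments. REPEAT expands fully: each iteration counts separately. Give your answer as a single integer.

Executing turtle program step by step:
Start: pos=(0,0), heading=0, pen down
PU: pen up
FD 10: (0,0) -> (10,0) [heading=0, move]
RT 30: heading 0 -> 330
LT 60: heading 330 -> 30
BK 9: (10,0) -> (2.206,-4.5) [heading=30, move]
RT 213: heading 30 -> 177
RT 90: heading 177 -> 87
Final: pos=(2.206,-4.5), heading=87, 0 segment(s) drawn
Segments drawn: 0

Answer: 0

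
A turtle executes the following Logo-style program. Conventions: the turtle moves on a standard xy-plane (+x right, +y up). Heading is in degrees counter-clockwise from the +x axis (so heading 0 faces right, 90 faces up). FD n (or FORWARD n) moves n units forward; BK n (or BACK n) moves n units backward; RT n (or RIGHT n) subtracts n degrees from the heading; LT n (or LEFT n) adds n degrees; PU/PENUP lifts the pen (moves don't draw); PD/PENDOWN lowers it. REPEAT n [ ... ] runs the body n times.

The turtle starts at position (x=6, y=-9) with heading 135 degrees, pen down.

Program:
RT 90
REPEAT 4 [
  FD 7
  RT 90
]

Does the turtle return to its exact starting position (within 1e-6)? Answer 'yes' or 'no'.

Executing turtle program step by step:
Start: pos=(6,-9), heading=135, pen down
RT 90: heading 135 -> 45
REPEAT 4 [
  -- iteration 1/4 --
  FD 7: (6,-9) -> (10.95,-4.05) [heading=45, draw]
  RT 90: heading 45 -> 315
  -- iteration 2/4 --
  FD 7: (10.95,-4.05) -> (15.899,-9) [heading=315, draw]
  RT 90: heading 315 -> 225
  -- iteration 3/4 --
  FD 7: (15.899,-9) -> (10.95,-13.95) [heading=225, draw]
  RT 90: heading 225 -> 135
  -- iteration 4/4 --
  FD 7: (10.95,-13.95) -> (6,-9) [heading=135, draw]
  RT 90: heading 135 -> 45
]
Final: pos=(6,-9), heading=45, 4 segment(s) drawn

Start position: (6, -9)
Final position: (6, -9)
Distance = 0; < 1e-6 -> CLOSED

Answer: yes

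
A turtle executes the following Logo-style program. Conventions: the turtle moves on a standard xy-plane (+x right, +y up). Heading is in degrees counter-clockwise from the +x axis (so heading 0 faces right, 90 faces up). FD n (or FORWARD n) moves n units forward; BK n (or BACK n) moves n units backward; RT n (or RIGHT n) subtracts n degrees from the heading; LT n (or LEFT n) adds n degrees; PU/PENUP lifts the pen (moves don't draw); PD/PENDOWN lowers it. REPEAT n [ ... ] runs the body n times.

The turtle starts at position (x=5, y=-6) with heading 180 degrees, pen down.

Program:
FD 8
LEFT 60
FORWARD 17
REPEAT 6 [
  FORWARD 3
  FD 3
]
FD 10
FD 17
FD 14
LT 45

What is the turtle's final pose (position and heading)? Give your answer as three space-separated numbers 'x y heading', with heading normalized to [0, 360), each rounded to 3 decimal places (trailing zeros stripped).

Executing turtle program step by step:
Start: pos=(5,-6), heading=180, pen down
FD 8: (5,-6) -> (-3,-6) [heading=180, draw]
LT 60: heading 180 -> 240
FD 17: (-3,-6) -> (-11.5,-20.722) [heading=240, draw]
REPEAT 6 [
  -- iteration 1/6 --
  FD 3: (-11.5,-20.722) -> (-13,-23.321) [heading=240, draw]
  FD 3: (-13,-23.321) -> (-14.5,-25.919) [heading=240, draw]
  -- iteration 2/6 --
  FD 3: (-14.5,-25.919) -> (-16,-28.517) [heading=240, draw]
  FD 3: (-16,-28.517) -> (-17.5,-31.115) [heading=240, draw]
  -- iteration 3/6 --
  FD 3: (-17.5,-31.115) -> (-19,-33.713) [heading=240, draw]
  FD 3: (-19,-33.713) -> (-20.5,-36.311) [heading=240, draw]
  -- iteration 4/6 --
  FD 3: (-20.5,-36.311) -> (-22,-38.909) [heading=240, draw]
  FD 3: (-22,-38.909) -> (-23.5,-41.507) [heading=240, draw]
  -- iteration 5/6 --
  FD 3: (-23.5,-41.507) -> (-25,-44.105) [heading=240, draw]
  FD 3: (-25,-44.105) -> (-26.5,-46.703) [heading=240, draw]
  -- iteration 6/6 --
  FD 3: (-26.5,-46.703) -> (-28,-49.301) [heading=240, draw]
  FD 3: (-28,-49.301) -> (-29.5,-51.899) [heading=240, draw]
]
FD 10: (-29.5,-51.899) -> (-34.5,-60.56) [heading=240, draw]
FD 17: (-34.5,-60.56) -> (-43,-75.282) [heading=240, draw]
FD 14: (-43,-75.282) -> (-50,-87.406) [heading=240, draw]
LT 45: heading 240 -> 285
Final: pos=(-50,-87.406), heading=285, 17 segment(s) drawn

Answer: -50 -87.406 285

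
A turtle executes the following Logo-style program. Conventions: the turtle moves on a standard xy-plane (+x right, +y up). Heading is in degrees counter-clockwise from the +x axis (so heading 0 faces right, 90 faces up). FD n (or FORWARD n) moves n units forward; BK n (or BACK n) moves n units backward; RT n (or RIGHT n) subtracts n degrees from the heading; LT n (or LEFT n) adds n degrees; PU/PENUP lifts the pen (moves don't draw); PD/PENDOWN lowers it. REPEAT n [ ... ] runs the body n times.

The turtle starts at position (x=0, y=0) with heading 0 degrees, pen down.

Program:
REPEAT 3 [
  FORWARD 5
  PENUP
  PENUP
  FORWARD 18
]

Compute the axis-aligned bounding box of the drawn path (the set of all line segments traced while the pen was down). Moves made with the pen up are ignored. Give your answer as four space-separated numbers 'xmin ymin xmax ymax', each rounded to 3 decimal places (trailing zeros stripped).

Answer: 0 0 5 0

Derivation:
Executing turtle program step by step:
Start: pos=(0,0), heading=0, pen down
REPEAT 3 [
  -- iteration 1/3 --
  FD 5: (0,0) -> (5,0) [heading=0, draw]
  PU: pen up
  PU: pen up
  FD 18: (5,0) -> (23,0) [heading=0, move]
  -- iteration 2/3 --
  FD 5: (23,0) -> (28,0) [heading=0, move]
  PU: pen up
  PU: pen up
  FD 18: (28,0) -> (46,0) [heading=0, move]
  -- iteration 3/3 --
  FD 5: (46,0) -> (51,0) [heading=0, move]
  PU: pen up
  PU: pen up
  FD 18: (51,0) -> (69,0) [heading=0, move]
]
Final: pos=(69,0), heading=0, 1 segment(s) drawn

Segment endpoints: x in {0, 5}, y in {0}
xmin=0, ymin=0, xmax=5, ymax=0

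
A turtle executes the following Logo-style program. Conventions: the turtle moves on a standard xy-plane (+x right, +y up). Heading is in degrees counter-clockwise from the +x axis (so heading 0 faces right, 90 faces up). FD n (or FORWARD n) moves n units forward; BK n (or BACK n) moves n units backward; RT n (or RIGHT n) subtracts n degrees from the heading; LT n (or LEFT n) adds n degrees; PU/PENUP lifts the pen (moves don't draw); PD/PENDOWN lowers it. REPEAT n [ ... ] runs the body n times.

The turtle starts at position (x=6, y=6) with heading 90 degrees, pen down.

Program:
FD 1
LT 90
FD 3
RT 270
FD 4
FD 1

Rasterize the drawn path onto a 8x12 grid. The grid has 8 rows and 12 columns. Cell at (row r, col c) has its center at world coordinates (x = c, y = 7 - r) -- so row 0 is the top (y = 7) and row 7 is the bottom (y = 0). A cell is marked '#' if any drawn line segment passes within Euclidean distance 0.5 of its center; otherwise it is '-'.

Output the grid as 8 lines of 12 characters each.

Segment 0: (6,6) -> (6,7)
Segment 1: (6,7) -> (3,7)
Segment 2: (3,7) -> (3,3)
Segment 3: (3,3) -> (3,2)

Answer: ---####-----
---#--#-----
---#--------
---#--------
---#--------
---#--------
------------
------------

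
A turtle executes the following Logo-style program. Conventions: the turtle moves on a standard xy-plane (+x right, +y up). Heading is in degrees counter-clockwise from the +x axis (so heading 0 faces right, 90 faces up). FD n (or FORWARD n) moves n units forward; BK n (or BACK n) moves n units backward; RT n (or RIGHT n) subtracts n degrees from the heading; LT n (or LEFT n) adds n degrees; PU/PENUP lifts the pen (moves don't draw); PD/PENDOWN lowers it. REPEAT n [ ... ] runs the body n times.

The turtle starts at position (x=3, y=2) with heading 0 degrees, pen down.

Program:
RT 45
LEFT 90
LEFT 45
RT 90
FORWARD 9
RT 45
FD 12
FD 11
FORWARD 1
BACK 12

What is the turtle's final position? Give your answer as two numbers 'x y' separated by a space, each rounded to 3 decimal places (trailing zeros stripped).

Executing turtle program step by step:
Start: pos=(3,2), heading=0, pen down
RT 45: heading 0 -> 315
LT 90: heading 315 -> 45
LT 45: heading 45 -> 90
RT 90: heading 90 -> 0
FD 9: (3,2) -> (12,2) [heading=0, draw]
RT 45: heading 0 -> 315
FD 12: (12,2) -> (20.485,-6.485) [heading=315, draw]
FD 11: (20.485,-6.485) -> (28.263,-14.263) [heading=315, draw]
FD 1: (28.263,-14.263) -> (28.971,-14.971) [heading=315, draw]
BK 12: (28.971,-14.971) -> (20.485,-6.485) [heading=315, draw]
Final: pos=(20.485,-6.485), heading=315, 5 segment(s) drawn

Answer: 20.485 -6.485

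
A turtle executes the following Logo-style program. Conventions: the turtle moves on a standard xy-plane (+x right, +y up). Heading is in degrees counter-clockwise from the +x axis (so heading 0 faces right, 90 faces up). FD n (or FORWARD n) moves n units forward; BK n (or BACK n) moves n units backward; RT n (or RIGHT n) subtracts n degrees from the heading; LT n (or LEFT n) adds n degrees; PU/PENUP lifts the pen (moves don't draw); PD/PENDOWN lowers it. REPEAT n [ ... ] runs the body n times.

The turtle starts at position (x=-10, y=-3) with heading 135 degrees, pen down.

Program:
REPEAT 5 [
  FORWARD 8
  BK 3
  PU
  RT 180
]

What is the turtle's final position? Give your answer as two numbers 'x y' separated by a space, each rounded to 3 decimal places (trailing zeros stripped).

Executing turtle program step by step:
Start: pos=(-10,-3), heading=135, pen down
REPEAT 5 [
  -- iteration 1/5 --
  FD 8: (-10,-3) -> (-15.657,2.657) [heading=135, draw]
  BK 3: (-15.657,2.657) -> (-13.536,0.536) [heading=135, draw]
  PU: pen up
  RT 180: heading 135 -> 315
  -- iteration 2/5 --
  FD 8: (-13.536,0.536) -> (-7.879,-5.121) [heading=315, move]
  BK 3: (-7.879,-5.121) -> (-10,-3) [heading=315, move]
  PU: pen up
  RT 180: heading 315 -> 135
  -- iteration 3/5 --
  FD 8: (-10,-3) -> (-15.657,2.657) [heading=135, move]
  BK 3: (-15.657,2.657) -> (-13.536,0.536) [heading=135, move]
  PU: pen up
  RT 180: heading 135 -> 315
  -- iteration 4/5 --
  FD 8: (-13.536,0.536) -> (-7.879,-5.121) [heading=315, move]
  BK 3: (-7.879,-5.121) -> (-10,-3) [heading=315, move]
  PU: pen up
  RT 180: heading 315 -> 135
  -- iteration 5/5 --
  FD 8: (-10,-3) -> (-15.657,2.657) [heading=135, move]
  BK 3: (-15.657,2.657) -> (-13.536,0.536) [heading=135, move]
  PU: pen up
  RT 180: heading 135 -> 315
]
Final: pos=(-13.536,0.536), heading=315, 2 segment(s) drawn

Answer: -13.536 0.536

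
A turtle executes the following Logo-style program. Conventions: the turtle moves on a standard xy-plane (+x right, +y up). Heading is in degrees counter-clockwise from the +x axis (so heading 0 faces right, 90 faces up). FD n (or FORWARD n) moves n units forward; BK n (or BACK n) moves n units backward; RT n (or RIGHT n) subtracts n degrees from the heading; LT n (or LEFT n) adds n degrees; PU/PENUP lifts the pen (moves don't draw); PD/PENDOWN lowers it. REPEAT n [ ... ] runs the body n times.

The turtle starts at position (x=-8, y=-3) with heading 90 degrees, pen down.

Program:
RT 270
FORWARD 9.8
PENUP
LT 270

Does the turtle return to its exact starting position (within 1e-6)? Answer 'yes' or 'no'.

Executing turtle program step by step:
Start: pos=(-8,-3), heading=90, pen down
RT 270: heading 90 -> 180
FD 9.8: (-8,-3) -> (-17.8,-3) [heading=180, draw]
PU: pen up
LT 270: heading 180 -> 90
Final: pos=(-17.8,-3), heading=90, 1 segment(s) drawn

Start position: (-8, -3)
Final position: (-17.8, -3)
Distance = 9.8; >= 1e-6 -> NOT closed

Answer: no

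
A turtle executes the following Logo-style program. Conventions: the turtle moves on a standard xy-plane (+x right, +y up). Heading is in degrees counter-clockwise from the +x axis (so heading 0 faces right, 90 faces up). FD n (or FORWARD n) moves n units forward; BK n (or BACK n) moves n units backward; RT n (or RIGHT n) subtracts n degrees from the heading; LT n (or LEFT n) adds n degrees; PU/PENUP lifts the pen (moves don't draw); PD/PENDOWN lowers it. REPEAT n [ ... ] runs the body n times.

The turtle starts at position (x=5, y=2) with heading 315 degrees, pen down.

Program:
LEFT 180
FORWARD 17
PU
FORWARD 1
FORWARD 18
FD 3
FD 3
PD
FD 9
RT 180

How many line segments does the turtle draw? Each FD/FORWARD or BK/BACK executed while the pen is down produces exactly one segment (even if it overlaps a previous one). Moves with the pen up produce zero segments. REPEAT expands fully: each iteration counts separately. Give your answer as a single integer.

Executing turtle program step by step:
Start: pos=(5,2), heading=315, pen down
LT 180: heading 315 -> 135
FD 17: (5,2) -> (-7.021,14.021) [heading=135, draw]
PU: pen up
FD 1: (-7.021,14.021) -> (-7.728,14.728) [heading=135, move]
FD 18: (-7.728,14.728) -> (-20.456,27.456) [heading=135, move]
FD 3: (-20.456,27.456) -> (-22.577,29.577) [heading=135, move]
FD 3: (-22.577,29.577) -> (-24.698,31.698) [heading=135, move]
PD: pen down
FD 9: (-24.698,31.698) -> (-31.062,38.062) [heading=135, draw]
RT 180: heading 135 -> 315
Final: pos=(-31.062,38.062), heading=315, 2 segment(s) drawn
Segments drawn: 2

Answer: 2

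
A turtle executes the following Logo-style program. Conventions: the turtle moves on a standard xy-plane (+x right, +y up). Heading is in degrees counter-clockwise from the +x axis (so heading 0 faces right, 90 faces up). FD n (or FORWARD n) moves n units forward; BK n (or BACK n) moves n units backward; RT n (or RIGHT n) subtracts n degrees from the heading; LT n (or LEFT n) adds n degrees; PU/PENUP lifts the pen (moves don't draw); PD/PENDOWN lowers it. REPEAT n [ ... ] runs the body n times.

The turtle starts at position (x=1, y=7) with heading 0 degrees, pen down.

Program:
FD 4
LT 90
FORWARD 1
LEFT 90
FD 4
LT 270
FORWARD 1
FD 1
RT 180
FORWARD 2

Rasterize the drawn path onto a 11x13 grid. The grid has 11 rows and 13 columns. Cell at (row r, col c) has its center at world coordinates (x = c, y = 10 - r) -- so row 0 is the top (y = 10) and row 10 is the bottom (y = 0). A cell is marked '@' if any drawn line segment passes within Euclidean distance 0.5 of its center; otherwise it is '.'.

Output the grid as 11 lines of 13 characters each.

Answer: .@...........
.@...........
.@@@@@.......
.@@@@@.......
.............
.............
.............
.............
.............
.............
.............

Derivation:
Segment 0: (1,7) -> (5,7)
Segment 1: (5,7) -> (5,8)
Segment 2: (5,8) -> (1,8)
Segment 3: (1,8) -> (1,9)
Segment 4: (1,9) -> (1,10)
Segment 5: (1,10) -> (1,8)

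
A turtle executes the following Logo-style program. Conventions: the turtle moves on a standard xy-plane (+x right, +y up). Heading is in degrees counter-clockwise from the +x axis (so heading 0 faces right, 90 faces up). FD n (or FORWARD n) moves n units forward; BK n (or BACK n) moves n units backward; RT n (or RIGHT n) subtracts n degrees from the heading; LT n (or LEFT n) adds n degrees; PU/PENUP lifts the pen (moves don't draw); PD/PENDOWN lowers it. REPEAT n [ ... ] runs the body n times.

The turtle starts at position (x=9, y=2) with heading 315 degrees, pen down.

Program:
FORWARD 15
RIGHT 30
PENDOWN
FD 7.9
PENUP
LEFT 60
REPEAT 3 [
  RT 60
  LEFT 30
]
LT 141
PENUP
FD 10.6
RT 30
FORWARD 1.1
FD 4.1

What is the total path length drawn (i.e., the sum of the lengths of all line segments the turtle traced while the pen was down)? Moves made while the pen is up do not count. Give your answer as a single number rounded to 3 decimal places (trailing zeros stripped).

Answer: 22.9

Derivation:
Executing turtle program step by step:
Start: pos=(9,2), heading=315, pen down
FD 15: (9,2) -> (19.607,-8.607) [heading=315, draw]
RT 30: heading 315 -> 285
PD: pen down
FD 7.9: (19.607,-8.607) -> (21.651,-16.237) [heading=285, draw]
PU: pen up
LT 60: heading 285 -> 345
REPEAT 3 [
  -- iteration 1/3 --
  RT 60: heading 345 -> 285
  LT 30: heading 285 -> 315
  -- iteration 2/3 --
  RT 60: heading 315 -> 255
  LT 30: heading 255 -> 285
  -- iteration 3/3 --
  RT 60: heading 285 -> 225
  LT 30: heading 225 -> 255
]
LT 141: heading 255 -> 36
PU: pen up
FD 10.6: (21.651,-16.237) -> (30.227,-10.007) [heading=36, move]
RT 30: heading 36 -> 6
FD 1.1: (30.227,-10.007) -> (31.321,-9.892) [heading=6, move]
FD 4.1: (31.321,-9.892) -> (35.398,-9.463) [heading=6, move]
Final: pos=(35.398,-9.463), heading=6, 2 segment(s) drawn

Segment lengths:
  seg 1: (9,2) -> (19.607,-8.607), length = 15
  seg 2: (19.607,-8.607) -> (21.651,-16.237), length = 7.9
Total = 22.9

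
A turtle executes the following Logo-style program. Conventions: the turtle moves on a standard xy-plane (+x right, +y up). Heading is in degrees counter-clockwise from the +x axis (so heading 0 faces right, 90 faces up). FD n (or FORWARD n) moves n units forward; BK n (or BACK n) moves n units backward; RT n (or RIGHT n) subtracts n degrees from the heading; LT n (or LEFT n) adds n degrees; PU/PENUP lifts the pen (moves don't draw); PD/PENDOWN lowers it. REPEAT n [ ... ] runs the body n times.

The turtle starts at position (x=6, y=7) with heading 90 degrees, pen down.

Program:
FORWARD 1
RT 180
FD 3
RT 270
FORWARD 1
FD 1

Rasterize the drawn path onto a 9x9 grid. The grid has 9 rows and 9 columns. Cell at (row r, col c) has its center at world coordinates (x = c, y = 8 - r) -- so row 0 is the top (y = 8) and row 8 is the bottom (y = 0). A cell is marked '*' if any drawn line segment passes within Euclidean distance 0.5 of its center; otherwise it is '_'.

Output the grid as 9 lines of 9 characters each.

Segment 0: (6,7) -> (6,8)
Segment 1: (6,8) -> (6,5)
Segment 2: (6,5) -> (7,5)
Segment 3: (7,5) -> (8,5)

Answer: ______*__
______*__
______*__
______***
_________
_________
_________
_________
_________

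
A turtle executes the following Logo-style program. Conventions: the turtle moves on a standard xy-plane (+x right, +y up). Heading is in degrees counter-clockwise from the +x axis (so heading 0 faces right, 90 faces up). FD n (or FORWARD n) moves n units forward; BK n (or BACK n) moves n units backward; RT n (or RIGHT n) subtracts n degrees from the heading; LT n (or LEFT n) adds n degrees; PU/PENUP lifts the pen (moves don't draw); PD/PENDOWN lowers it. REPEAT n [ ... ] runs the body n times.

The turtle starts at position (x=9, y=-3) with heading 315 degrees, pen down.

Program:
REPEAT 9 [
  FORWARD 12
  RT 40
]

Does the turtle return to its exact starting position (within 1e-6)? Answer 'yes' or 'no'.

Executing turtle program step by step:
Start: pos=(9,-3), heading=315, pen down
REPEAT 9 [
  -- iteration 1/9 --
  FD 12: (9,-3) -> (17.485,-11.485) [heading=315, draw]
  RT 40: heading 315 -> 275
  -- iteration 2/9 --
  FD 12: (17.485,-11.485) -> (18.531,-23.44) [heading=275, draw]
  RT 40: heading 275 -> 235
  -- iteration 3/9 --
  FD 12: (18.531,-23.44) -> (11.648,-33.269) [heading=235, draw]
  RT 40: heading 235 -> 195
  -- iteration 4/9 --
  FD 12: (11.648,-33.269) -> (0.057,-36.375) [heading=195, draw]
  RT 40: heading 195 -> 155
  -- iteration 5/9 --
  FD 12: (0.057,-36.375) -> (-10.819,-31.304) [heading=155, draw]
  RT 40: heading 155 -> 115
  -- iteration 6/9 --
  FD 12: (-10.819,-31.304) -> (-15.89,-20.428) [heading=115, draw]
  RT 40: heading 115 -> 75
  -- iteration 7/9 --
  FD 12: (-15.89,-20.428) -> (-12.784,-8.837) [heading=75, draw]
  RT 40: heading 75 -> 35
  -- iteration 8/9 --
  FD 12: (-12.784,-8.837) -> (-2.954,-1.954) [heading=35, draw]
  RT 40: heading 35 -> 355
  -- iteration 9/9 --
  FD 12: (-2.954,-1.954) -> (9,-3) [heading=355, draw]
  RT 40: heading 355 -> 315
]
Final: pos=(9,-3), heading=315, 9 segment(s) drawn

Start position: (9, -3)
Final position: (9, -3)
Distance = 0; < 1e-6 -> CLOSED

Answer: yes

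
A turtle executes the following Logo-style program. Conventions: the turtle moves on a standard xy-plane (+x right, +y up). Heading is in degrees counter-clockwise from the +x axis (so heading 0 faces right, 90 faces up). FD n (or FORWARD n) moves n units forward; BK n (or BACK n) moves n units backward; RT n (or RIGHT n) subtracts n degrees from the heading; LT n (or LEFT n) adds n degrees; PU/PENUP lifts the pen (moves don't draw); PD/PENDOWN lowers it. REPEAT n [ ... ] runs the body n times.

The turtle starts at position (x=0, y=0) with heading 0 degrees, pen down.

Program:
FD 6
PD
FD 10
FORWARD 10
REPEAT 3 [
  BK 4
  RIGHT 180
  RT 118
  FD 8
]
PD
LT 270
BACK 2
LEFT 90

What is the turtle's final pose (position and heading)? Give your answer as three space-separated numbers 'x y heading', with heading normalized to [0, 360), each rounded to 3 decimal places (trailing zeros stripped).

Executing turtle program step by step:
Start: pos=(0,0), heading=0, pen down
FD 6: (0,0) -> (6,0) [heading=0, draw]
PD: pen down
FD 10: (6,0) -> (16,0) [heading=0, draw]
FD 10: (16,0) -> (26,0) [heading=0, draw]
REPEAT 3 [
  -- iteration 1/3 --
  BK 4: (26,0) -> (22,0) [heading=0, draw]
  RT 180: heading 0 -> 180
  RT 118: heading 180 -> 62
  FD 8: (22,0) -> (25.756,7.064) [heading=62, draw]
  -- iteration 2/3 --
  BK 4: (25.756,7.064) -> (23.878,3.532) [heading=62, draw]
  RT 180: heading 62 -> 242
  RT 118: heading 242 -> 124
  FD 8: (23.878,3.532) -> (19.404,10.164) [heading=124, draw]
  -- iteration 3/3 --
  BK 4: (19.404,10.164) -> (21.641,6.848) [heading=124, draw]
  RT 180: heading 124 -> 304
  RT 118: heading 304 -> 186
  FD 8: (21.641,6.848) -> (13.685,6.012) [heading=186, draw]
]
PD: pen down
LT 270: heading 186 -> 96
BK 2: (13.685,6.012) -> (13.894,4.023) [heading=96, draw]
LT 90: heading 96 -> 186
Final: pos=(13.894,4.023), heading=186, 10 segment(s) drawn

Answer: 13.894 4.023 186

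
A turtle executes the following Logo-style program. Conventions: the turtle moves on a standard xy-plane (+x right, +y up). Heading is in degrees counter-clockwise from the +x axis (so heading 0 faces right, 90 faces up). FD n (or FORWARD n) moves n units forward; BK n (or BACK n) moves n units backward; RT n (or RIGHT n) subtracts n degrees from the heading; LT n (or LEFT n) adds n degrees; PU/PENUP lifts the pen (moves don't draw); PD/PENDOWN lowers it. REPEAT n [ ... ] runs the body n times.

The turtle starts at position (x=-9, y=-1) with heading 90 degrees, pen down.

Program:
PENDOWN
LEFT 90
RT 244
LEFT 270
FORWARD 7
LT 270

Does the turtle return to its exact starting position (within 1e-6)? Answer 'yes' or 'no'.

Executing turtle program step by step:
Start: pos=(-9,-1), heading=90, pen down
PD: pen down
LT 90: heading 90 -> 180
RT 244: heading 180 -> 296
LT 270: heading 296 -> 206
FD 7: (-9,-1) -> (-15.292,-4.069) [heading=206, draw]
LT 270: heading 206 -> 116
Final: pos=(-15.292,-4.069), heading=116, 1 segment(s) drawn

Start position: (-9, -1)
Final position: (-15.292, -4.069)
Distance = 7; >= 1e-6 -> NOT closed

Answer: no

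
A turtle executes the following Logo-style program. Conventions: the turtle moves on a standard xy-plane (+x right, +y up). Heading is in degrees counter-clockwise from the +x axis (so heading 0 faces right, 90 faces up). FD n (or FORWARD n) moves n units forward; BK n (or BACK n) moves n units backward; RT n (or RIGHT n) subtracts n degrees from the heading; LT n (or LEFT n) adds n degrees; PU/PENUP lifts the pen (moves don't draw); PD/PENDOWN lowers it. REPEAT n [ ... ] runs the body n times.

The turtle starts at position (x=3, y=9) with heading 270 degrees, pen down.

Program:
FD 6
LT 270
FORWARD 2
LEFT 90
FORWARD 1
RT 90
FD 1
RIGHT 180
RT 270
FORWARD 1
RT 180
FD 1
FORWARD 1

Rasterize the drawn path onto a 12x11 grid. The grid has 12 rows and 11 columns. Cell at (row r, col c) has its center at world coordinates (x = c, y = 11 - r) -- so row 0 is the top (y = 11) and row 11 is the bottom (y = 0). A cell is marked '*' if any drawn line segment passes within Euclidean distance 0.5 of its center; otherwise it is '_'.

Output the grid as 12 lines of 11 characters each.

Answer: ___________
___________
___*_______
___*_______
___*_______
___*_______
___*_______
___*_______
****_______
**_________
*__________
___________

Derivation:
Segment 0: (3,9) -> (3,3)
Segment 1: (3,3) -> (1,3)
Segment 2: (1,3) -> (1,2)
Segment 3: (1,2) -> (-0,2)
Segment 4: (-0,2) -> (-0,3)
Segment 5: (-0,3) -> (-0,2)
Segment 6: (-0,2) -> (-0,1)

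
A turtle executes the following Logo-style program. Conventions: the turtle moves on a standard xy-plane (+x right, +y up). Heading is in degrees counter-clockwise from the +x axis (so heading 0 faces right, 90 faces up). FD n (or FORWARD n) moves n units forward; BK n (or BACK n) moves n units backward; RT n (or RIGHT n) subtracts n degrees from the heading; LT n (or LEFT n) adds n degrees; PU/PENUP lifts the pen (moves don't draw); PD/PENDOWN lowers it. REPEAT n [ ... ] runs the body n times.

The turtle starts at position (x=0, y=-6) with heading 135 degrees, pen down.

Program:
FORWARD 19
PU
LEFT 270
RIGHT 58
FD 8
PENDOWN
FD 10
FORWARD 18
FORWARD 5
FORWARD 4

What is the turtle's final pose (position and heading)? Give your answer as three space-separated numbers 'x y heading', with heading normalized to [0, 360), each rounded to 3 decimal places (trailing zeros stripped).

Executing turtle program step by step:
Start: pos=(0,-6), heading=135, pen down
FD 19: (0,-6) -> (-13.435,7.435) [heading=135, draw]
PU: pen up
LT 270: heading 135 -> 45
RT 58: heading 45 -> 347
FD 8: (-13.435,7.435) -> (-5.64,5.635) [heading=347, move]
PD: pen down
FD 10: (-5.64,5.635) -> (4.104,3.386) [heading=347, draw]
FD 18: (4.104,3.386) -> (21.642,-0.663) [heading=347, draw]
FD 5: (21.642,-0.663) -> (26.514,-1.788) [heading=347, draw]
FD 4: (26.514,-1.788) -> (30.412,-2.688) [heading=347, draw]
Final: pos=(30.412,-2.688), heading=347, 5 segment(s) drawn

Answer: 30.412 -2.688 347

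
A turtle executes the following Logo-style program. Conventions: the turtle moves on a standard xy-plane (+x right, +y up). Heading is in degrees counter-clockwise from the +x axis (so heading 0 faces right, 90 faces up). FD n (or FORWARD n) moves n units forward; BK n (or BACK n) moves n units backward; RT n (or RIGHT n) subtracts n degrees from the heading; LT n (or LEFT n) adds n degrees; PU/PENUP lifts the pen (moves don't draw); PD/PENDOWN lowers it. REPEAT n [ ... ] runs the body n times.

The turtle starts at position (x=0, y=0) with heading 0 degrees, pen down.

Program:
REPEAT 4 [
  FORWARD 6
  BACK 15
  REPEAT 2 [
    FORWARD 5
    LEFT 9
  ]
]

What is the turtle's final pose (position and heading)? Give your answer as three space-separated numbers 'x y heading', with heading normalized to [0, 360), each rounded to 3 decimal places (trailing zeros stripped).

Answer: 1.808 4.219 72

Derivation:
Executing turtle program step by step:
Start: pos=(0,0), heading=0, pen down
REPEAT 4 [
  -- iteration 1/4 --
  FD 6: (0,0) -> (6,0) [heading=0, draw]
  BK 15: (6,0) -> (-9,0) [heading=0, draw]
  REPEAT 2 [
    -- iteration 1/2 --
    FD 5: (-9,0) -> (-4,0) [heading=0, draw]
    LT 9: heading 0 -> 9
    -- iteration 2/2 --
    FD 5: (-4,0) -> (0.938,0.782) [heading=9, draw]
    LT 9: heading 9 -> 18
  ]
  -- iteration 2/4 --
  FD 6: (0.938,0.782) -> (6.645,2.636) [heading=18, draw]
  BK 15: (6.645,2.636) -> (-7.621,-1.999) [heading=18, draw]
  REPEAT 2 [
    -- iteration 1/2 --
    FD 5: (-7.621,-1.999) -> (-2.866,-0.454) [heading=18, draw]
    LT 9: heading 18 -> 27
    -- iteration 2/2 --
    FD 5: (-2.866,-0.454) -> (1.589,1.816) [heading=27, draw]
    LT 9: heading 27 -> 36
  ]
  -- iteration 3/4 --
  FD 6: (1.589,1.816) -> (6.443,5.343) [heading=36, draw]
  BK 15: (6.443,5.343) -> (-5.692,-3.474) [heading=36, draw]
  REPEAT 2 [
    -- iteration 1/2 --
    FD 5: (-5.692,-3.474) -> (-1.647,-0.535) [heading=36, draw]
    LT 9: heading 36 -> 45
    -- iteration 2/2 --
    FD 5: (-1.647,-0.535) -> (1.889,3) [heading=45, draw]
    LT 9: heading 45 -> 54
  ]
  -- iteration 4/4 --
  FD 6: (1.889,3) -> (5.415,7.855) [heading=54, draw]
  BK 15: (5.415,7.855) -> (-3.401,-4.281) [heading=54, draw]
  REPEAT 2 [
    -- iteration 1/2 --
    FD 5: (-3.401,-4.281) -> (-0.462,-0.236) [heading=54, draw]
    LT 9: heading 54 -> 63
    -- iteration 2/2 --
    FD 5: (-0.462,-0.236) -> (1.808,4.219) [heading=63, draw]
    LT 9: heading 63 -> 72
  ]
]
Final: pos=(1.808,4.219), heading=72, 16 segment(s) drawn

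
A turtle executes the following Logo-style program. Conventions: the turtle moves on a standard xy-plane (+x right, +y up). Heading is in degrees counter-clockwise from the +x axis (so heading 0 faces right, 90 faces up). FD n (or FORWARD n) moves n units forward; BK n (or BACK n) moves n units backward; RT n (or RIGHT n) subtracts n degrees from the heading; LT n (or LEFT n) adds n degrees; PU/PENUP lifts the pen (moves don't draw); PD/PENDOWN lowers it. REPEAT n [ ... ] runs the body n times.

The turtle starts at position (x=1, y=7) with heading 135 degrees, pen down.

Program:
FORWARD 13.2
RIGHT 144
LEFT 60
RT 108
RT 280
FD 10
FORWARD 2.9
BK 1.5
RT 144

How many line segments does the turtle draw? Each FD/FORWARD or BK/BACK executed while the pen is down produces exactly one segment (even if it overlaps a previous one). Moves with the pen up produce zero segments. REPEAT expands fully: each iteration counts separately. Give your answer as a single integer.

Answer: 4

Derivation:
Executing turtle program step by step:
Start: pos=(1,7), heading=135, pen down
FD 13.2: (1,7) -> (-8.334,16.334) [heading=135, draw]
RT 144: heading 135 -> 351
LT 60: heading 351 -> 51
RT 108: heading 51 -> 303
RT 280: heading 303 -> 23
FD 10: (-8.334,16.334) -> (0.871,20.241) [heading=23, draw]
FD 2.9: (0.871,20.241) -> (3.541,21.374) [heading=23, draw]
BK 1.5: (3.541,21.374) -> (2.16,20.788) [heading=23, draw]
RT 144: heading 23 -> 239
Final: pos=(2.16,20.788), heading=239, 4 segment(s) drawn
Segments drawn: 4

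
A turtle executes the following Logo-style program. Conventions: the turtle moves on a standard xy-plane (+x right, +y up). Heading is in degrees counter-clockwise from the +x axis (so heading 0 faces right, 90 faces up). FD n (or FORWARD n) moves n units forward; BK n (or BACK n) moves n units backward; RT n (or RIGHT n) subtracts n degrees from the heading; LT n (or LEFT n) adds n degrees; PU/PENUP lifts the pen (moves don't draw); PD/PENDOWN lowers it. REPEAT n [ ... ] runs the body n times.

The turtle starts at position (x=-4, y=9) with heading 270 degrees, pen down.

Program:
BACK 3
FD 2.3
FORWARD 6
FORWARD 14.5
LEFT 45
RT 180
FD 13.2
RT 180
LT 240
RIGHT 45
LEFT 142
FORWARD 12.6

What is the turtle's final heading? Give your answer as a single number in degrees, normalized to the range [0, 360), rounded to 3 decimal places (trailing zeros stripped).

Answer: 292

Derivation:
Executing turtle program step by step:
Start: pos=(-4,9), heading=270, pen down
BK 3: (-4,9) -> (-4,12) [heading=270, draw]
FD 2.3: (-4,12) -> (-4,9.7) [heading=270, draw]
FD 6: (-4,9.7) -> (-4,3.7) [heading=270, draw]
FD 14.5: (-4,3.7) -> (-4,-10.8) [heading=270, draw]
LT 45: heading 270 -> 315
RT 180: heading 315 -> 135
FD 13.2: (-4,-10.8) -> (-13.334,-1.466) [heading=135, draw]
RT 180: heading 135 -> 315
LT 240: heading 315 -> 195
RT 45: heading 195 -> 150
LT 142: heading 150 -> 292
FD 12.6: (-13.334,-1.466) -> (-8.614,-13.149) [heading=292, draw]
Final: pos=(-8.614,-13.149), heading=292, 6 segment(s) drawn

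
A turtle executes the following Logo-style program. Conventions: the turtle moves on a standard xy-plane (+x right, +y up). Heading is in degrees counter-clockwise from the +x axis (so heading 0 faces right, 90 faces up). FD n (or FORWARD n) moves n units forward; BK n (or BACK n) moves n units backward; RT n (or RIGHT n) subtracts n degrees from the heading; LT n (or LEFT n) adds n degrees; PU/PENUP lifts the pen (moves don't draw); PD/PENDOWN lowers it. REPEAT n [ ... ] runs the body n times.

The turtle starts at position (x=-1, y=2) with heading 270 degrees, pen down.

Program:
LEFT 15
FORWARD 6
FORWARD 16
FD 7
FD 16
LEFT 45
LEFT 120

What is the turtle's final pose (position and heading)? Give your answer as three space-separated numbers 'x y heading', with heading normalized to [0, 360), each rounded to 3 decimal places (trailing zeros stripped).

Answer: 10.647 -41.467 90

Derivation:
Executing turtle program step by step:
Start: pos=(-1,2), heading=270, pen down
LT 15: heading 270 -> 285
FD 6: (-1,2) -> (0.553,-3.796) [heading=285, draw]
FD 16: (0.553,-3.796) -> (4.694,-19.25) [heading=285, draw]
FD 7: (4.694,-19.25) -> (6.506,-26.012) [heading=285, draw]
FD 16: (6.506,-26.012) -> (10.647,-41.467) [heading=285, draw]
LT 45: heading 285 -> 330
LT 120: heading 330 -> 90
Final: pos=(10.647,-41.467), heading=90, 4 segment(s) drawn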